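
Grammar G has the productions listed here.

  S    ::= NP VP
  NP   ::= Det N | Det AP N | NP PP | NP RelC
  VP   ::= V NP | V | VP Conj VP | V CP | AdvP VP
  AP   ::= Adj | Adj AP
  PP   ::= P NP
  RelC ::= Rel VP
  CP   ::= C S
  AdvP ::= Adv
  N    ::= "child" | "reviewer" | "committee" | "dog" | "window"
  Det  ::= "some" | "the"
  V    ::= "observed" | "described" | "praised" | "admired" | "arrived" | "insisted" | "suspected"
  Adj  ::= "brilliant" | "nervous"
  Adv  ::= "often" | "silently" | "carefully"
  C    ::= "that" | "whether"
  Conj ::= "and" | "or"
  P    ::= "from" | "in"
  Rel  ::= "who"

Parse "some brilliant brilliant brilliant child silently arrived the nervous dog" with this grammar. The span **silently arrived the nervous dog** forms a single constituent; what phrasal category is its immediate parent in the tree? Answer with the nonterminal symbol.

S

[S [NP [Det some] [AP [Adj brilliant] [AP [Adj brilliant] [AP [Adj brilliant]]]] [N child]] [VP [AdvP [Adv silently]] [VP [V arrived] [NP [Det the] [AP [Adj nervous]] [N dog]]]]]
The span 'silently arrived the nervous dog' is the VP node built by VP → AdvP VP.
Its mother is the S built by S → NP VP.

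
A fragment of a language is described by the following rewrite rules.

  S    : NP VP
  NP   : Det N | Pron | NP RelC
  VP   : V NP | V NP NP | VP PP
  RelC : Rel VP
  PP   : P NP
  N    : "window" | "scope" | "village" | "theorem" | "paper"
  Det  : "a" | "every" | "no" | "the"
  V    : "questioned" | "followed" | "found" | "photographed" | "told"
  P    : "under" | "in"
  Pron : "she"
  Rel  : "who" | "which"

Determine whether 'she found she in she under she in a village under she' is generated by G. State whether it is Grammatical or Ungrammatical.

Grammatical

[S [NP [Pron she]] [VP [VP [VP [VP [VP [V found] [NP [Pron she]]] [PP [P in] [NP [Pron she]]]] [PP [P under] [NP [Pron she]]]] [PP [P in] [NP [Det a] [N village]]]] [PP [P under] [NP [Pron she]]]]]
The bracketing above is licensed at every node by one of the given productions, with S at the root.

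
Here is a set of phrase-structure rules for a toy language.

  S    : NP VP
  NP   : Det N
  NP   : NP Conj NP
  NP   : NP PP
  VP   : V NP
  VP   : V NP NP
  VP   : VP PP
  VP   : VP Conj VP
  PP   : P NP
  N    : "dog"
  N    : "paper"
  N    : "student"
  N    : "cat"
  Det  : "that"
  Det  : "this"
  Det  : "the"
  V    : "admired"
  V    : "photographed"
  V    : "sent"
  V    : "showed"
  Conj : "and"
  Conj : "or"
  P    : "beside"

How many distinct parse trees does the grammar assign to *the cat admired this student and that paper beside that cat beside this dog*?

9

Two of the 9 distinct bracketings:
[S [NP [Det the] [N cat]] [VP [V admired] [NP [NP [Det this] [N student]] [Conj and] [NP [NP [Det that] [N paper]] [PP [P beside] [NP [NP [Det that] [N cat]] [PP [P beside] [NP [Det this] [N dog]]]]]]]]]
[S [NP [Det the] [N cat]] [VP [V admired] [NP [NP [Det this] [N student]] [Conj and] [NP [NP [NP [Det that] [N paper]] [PP [P beside] [NP [Det that] [N cat]]]] [PP [P beside] [NP [Det this] [N dog]]]]]]]
The trees differ in how a recursive rule is bracketed over the same span.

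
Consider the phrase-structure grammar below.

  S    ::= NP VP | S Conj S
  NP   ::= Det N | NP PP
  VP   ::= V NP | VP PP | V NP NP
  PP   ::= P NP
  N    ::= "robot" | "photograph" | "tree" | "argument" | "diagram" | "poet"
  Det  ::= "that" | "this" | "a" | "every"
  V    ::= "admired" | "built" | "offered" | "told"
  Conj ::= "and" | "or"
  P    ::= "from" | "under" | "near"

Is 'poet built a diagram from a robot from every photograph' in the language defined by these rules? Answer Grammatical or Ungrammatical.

For S → NP VP, no prefix of the string parses as an NP. The alternative S rule S → S Conj S likewise has no satisfying split.

Ungrammatical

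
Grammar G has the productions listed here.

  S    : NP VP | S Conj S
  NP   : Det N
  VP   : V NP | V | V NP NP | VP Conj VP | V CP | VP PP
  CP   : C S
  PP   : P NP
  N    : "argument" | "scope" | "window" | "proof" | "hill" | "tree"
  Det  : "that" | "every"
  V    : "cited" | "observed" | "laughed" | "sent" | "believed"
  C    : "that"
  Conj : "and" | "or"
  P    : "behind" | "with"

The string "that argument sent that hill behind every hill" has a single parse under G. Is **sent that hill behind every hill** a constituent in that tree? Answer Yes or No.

[S [NP [Det that] [N argument]] [VP [VP [V sent] [NP [Det that] [N hill]]] [PP [P behind] [NP [Det every] [N hill]]]]]
The words 'sent that hill behind every hill' are exhaustively dominated by a single VP node (built by VP → VP PP), so they form a constituent.

Yes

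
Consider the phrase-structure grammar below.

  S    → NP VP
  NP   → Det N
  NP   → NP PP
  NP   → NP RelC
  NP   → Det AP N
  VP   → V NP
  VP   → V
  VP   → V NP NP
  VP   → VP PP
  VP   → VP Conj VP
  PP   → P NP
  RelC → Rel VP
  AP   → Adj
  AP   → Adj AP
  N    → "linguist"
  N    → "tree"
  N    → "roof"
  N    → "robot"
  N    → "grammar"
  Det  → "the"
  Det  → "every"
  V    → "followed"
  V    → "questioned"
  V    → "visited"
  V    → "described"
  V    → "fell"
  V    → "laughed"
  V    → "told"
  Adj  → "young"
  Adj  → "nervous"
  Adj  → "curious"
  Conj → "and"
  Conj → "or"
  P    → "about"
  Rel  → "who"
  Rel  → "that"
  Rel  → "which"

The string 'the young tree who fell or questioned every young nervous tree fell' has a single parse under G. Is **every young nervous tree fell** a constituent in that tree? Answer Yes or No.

No

[S [NP [NP [Det the] [AP [Adj young]] [N tree]] [RelC [Rel who] [VP [VP [V fell]] [Conj or] [VP [V questioned] [NP [Det every] [AP [Adj young] [AP [Adj nervous]]] [N tree]]]]]] [VP [V fell]]]
The smallest constituent containing 'every young nervous tree fell' is the S spanning 'the young tree who fell or questioned every young nervous tree fell'; no single node in the tree dominates exactly the given words.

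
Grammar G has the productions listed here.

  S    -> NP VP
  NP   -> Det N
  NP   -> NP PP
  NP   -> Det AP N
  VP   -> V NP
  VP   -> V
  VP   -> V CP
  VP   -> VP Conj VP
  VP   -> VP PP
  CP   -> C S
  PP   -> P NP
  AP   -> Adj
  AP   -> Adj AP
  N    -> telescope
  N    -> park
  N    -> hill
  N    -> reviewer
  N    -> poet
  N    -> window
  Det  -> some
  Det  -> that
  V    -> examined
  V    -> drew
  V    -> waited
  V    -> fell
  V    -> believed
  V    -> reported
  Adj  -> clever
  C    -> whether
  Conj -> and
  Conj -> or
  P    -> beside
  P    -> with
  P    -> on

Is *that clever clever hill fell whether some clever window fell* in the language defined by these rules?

[S [NP [Det that] [AP [Adj clever] [AP [Adj clever]]] [N hill]] [VP [V fell] [CP [C whether] [S [NP [Det some] [AP [Adj clever]] [N window]] [VP [V fell]]]]]]
Every word is introduced by a lexical rule and the phrasal rules combine the resulting categories into a single S.

Grammatical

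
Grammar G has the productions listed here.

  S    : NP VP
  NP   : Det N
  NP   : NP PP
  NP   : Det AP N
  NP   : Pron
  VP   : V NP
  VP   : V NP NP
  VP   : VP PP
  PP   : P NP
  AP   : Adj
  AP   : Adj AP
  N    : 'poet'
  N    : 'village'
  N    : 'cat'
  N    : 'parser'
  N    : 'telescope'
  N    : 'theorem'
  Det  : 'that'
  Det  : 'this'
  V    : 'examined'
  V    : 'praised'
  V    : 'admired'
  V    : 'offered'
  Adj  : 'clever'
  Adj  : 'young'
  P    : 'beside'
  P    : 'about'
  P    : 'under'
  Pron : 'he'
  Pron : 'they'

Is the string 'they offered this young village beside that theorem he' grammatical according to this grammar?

Grammatical

[S [NP [Pron they]] [VP [V offered] [NP [NP [Det this] [AP [Adj young]] [N village]] [PP [P beside] [NP [Det that] [N theorem]]]] [NP [Pron he]]]]
Each bracket corresponds to one application of a listed rule, so the string is derivable from S.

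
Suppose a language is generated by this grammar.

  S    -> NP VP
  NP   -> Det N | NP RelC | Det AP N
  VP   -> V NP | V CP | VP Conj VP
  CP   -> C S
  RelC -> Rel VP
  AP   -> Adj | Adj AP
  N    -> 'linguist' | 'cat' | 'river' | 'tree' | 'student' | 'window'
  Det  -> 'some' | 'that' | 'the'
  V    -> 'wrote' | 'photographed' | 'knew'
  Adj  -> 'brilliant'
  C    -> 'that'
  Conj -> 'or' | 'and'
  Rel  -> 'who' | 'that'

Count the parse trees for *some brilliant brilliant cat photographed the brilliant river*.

1

[S [NP [Det some] [AP [Adj brilliant] [AP [Adj brilliant]]] [N cat]] [VP [V photographed] [NP [Det the] [AP [Adj brilliant]] [N river]]]]
No rule offers an alternative attachment or grouping for any span, so this is the only derivation.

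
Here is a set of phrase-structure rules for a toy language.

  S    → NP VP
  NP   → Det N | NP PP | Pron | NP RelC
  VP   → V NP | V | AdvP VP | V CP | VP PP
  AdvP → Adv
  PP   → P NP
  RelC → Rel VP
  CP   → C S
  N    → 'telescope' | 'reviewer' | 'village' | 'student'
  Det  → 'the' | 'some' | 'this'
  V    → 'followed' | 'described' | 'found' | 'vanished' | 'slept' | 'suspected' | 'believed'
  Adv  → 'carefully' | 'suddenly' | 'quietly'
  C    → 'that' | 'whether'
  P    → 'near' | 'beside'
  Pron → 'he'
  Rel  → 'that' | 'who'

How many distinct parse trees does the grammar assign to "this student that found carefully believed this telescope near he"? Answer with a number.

3

Two of the 3 distinct bracketings:
[S [NP [NP [Det this] [N student]] [RelC [Rel that] [VP [V found]]]] [VP [AdvP [Adv carefully]] [VP [V believed] [NP [NP [Det this] [N telescope]] [PP [P near] [NP [Pron he]]]]]]]
[S [NP [NP [Det this] [N student]] [RelC [Rel that] [VP [V found]]]] [VP [AdvP [Adv carefully]] [VP [VP [V believed] [NP [Det this] [N telescope]]] [PP [P near] [NP [Pron he]]]]]]
The difference turns on whether NP → NP PP is used at the relevant span, versus an alternative expansion of NP.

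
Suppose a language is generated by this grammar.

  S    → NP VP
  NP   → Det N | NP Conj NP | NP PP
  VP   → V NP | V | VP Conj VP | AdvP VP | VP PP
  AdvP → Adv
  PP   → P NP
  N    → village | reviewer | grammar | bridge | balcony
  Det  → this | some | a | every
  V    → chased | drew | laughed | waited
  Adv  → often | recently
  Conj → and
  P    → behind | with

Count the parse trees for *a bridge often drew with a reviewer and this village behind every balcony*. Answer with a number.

7

Two of the 7 distinct bracketings:
[S [NP [Det a] [N bridge]] [VP [AdvP [Adv often]] [VP [VP [V drew]] [PP [P with] [NP [NP [Det a] [N reviewer]] [Conj and] [NP [NP [Det this] [N village]] [PP [P behind] [NP [Det every] [N balcony]]]]]]]]]
[S [NP [Det a] [N bridge]] [VP [AdvP [Adv often]] [VP [VP [V drew]] [PP [P with] [NP [NP [NP [Det a] [N reviewer]] [Conj and] [NP [Det this] [N village]]] [PP [P behind] [NP [Det every] [N balcony]]]]]]]]
The trees differ in how a recursive rule is bracketed over the same span.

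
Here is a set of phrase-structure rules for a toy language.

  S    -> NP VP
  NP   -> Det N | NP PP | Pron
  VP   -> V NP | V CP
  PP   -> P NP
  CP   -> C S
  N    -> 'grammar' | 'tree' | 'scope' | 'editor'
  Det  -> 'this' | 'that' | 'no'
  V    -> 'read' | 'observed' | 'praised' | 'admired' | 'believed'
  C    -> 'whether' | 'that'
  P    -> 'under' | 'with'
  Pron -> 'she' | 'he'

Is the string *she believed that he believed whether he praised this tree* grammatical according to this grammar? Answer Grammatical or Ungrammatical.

S
  NP
    Pron: she
  VP
    V: believed
    CP
      C: that
      S
        NP
          Pron: he
        VP
          V: believed
          CP
            C: whether
            S
              NP
                Pron: he
              VP
                V: praised
                NP
                  Det: this
                  N: tree
The bracketing above is licensed at every node by one of the given productions, with S at the root.

Grammatical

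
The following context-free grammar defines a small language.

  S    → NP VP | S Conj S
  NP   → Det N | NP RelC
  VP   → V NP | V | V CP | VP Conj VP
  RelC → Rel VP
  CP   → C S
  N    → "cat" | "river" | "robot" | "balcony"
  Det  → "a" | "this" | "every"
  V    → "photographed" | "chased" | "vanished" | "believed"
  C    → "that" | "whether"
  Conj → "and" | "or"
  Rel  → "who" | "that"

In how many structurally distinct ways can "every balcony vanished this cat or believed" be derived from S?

[S [NP [Det every] [N balcony]] [VP [VP [V vanished] [NP [Det this] [N cat]]] [Conj or] [VP [V believed]]]]
No rule offers an alternative attachment or grouping for any span, so this is the only derivation.

1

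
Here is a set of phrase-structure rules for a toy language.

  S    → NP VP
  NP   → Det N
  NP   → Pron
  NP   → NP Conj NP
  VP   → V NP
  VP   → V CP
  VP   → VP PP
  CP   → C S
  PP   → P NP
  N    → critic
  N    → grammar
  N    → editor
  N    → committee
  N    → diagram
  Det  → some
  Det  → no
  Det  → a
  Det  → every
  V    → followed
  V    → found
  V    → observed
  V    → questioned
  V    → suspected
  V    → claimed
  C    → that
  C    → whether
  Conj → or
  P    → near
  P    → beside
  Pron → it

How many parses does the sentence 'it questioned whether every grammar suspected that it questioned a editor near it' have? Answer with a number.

3

Two of the 3 distinct bracketings:
[S [NP [Pron it]] [VP [V questioned] [CP [C whether] [S [NP [Det every] [N grammar]] [VP [V suspected] [CP [C that] [S [NP [Pron it]] [VP [VP [V questioned] [NP [Det a] [N editor]]] [PP [P near] [NP [Pron it]]]]]]]]]]]
[S [NP [Pron it]] [VP [V questioned] [CP [C whether] [S [NP [Det every] [N grammar]] [VP [VP [V suspected] [CP [C that] [S [NP [Pron it]] [VP [V questioned] [NP [Det a] [N editor]]]]]] [PP [P near] [NP [Pron it]]]]]]]]
The trees differ in how a recursive rule is bracketed over the same span.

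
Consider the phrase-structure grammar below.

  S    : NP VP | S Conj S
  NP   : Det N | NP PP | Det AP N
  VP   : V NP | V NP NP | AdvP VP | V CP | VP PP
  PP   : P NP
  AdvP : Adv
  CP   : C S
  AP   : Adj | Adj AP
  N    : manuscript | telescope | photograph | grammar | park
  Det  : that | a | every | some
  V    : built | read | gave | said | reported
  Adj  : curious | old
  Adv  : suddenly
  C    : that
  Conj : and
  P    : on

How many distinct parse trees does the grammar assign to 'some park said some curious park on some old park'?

2

The two bracketings:
[S [NP [Det some] [N park]] [VP [V said] [NP [NP [Det some] [AP [Adj curious]] [N park]] [PP [P on] [NP [Det some] [AP [Adj old]] [N park]]]]]]
[S [NP [Det some] [N park]] [VP [VP [V said] [NP [Det some] [AP [Adj curious]] [N park]]] [PP [P on] [NP [Det some] [AP [Adj old]] [N park]]]]]
The difference turns on whether NP → NP PP is used at the relevant span, versus an alternative expansion of NP.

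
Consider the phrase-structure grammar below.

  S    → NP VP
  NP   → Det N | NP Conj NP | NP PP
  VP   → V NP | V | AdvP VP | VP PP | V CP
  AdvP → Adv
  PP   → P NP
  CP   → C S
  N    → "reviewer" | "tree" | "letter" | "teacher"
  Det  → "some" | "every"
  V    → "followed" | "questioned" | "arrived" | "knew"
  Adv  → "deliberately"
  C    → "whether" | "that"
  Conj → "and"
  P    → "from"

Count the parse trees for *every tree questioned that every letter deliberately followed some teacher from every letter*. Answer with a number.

4

Two of the 4 distinct bracketings:
[S [NP [Det every] [N tree]] [VP [VP [V questioned] [CP [C that] [S [NP [Det every] [N letter]] [VP [AdvP [Adv deliberately]] [VP [V followed] [NP [Det some] [N teacher]]]]]]] [PP [P from] [NP [Det every] [N letter]]]]]
[S [NP [Det every] [N tree]] [VP [V questioned] [CP [C that] [S [NP [Det every] [N letter]] [VP [AdvP [Adv deliberately]] [VP [V followed] [NP [NP [Det some] [N teacher]] [PP [P from] [NP [Det every] [N letter]]]]]]]]]]
The difference turns on whether NP → NP PP is used at the relevant span, versus an alternative expansion of NP.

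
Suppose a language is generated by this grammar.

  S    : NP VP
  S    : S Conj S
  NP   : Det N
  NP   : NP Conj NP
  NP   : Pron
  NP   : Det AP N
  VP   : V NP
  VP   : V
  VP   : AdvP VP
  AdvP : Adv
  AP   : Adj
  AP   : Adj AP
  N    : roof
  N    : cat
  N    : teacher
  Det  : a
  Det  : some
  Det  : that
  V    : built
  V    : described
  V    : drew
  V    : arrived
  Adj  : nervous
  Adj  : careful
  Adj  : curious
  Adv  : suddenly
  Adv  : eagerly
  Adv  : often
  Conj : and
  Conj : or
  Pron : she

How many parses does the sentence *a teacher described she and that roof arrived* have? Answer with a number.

1

[S [S [NP [Det a] [N teacher]] [VP [V described] [NP [Pron she]]]] [Conj and] [S [NP [Det that] [N roof]] [VP [V arrived]]]]
No rule offers an alternative attachment or grouping for any span, so this is the only derivation.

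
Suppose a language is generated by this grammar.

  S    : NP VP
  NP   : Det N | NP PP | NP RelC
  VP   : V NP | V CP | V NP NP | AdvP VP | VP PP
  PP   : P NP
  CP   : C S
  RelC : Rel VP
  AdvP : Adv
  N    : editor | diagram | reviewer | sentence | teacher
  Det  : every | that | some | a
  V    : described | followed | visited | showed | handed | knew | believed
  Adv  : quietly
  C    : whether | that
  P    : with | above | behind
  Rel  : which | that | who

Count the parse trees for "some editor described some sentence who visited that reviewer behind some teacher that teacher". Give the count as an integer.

Two of the 4 distinct bracketings:
[S [NP [Det some] [N editor]] [VP [V described] [NP [NP [Det some] [N sentence]] [RelC [Rel who] [VP [V visited] [NP [NP [Det that] [N reviewer]] [PP [P behind] [NP [Det some] [N teacher]]]] [NP [Det that] [N teacher]]]]]]]
[S [NP [Det some] [N editor]] [VP [V described] [NP [NP [NP [Det some] [N sentence]] [RelC [Rel who] [VP [V visited] [NP [Det that] [N reviewer]]]]] [PP [P behind] [NP [Det some] [N teacher]]]] [NP [Det that] [N teacher]]]]
The trees differ in how a recursive rule is bracketed over the same span.

4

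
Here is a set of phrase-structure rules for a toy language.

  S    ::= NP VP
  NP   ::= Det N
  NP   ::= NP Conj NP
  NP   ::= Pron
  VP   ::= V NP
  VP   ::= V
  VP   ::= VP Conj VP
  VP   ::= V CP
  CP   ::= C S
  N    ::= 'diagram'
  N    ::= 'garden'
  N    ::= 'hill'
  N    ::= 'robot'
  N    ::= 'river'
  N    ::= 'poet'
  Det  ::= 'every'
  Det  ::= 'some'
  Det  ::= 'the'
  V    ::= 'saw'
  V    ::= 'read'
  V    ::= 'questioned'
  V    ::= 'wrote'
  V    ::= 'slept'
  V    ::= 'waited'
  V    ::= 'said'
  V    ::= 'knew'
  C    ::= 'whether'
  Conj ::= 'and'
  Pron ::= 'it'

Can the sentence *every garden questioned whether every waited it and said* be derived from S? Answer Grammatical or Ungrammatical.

A Det word can never sit immediately before a V word in any string this grammar generates, so the substring 'every waited' rules out a derivation.

Ungrammatical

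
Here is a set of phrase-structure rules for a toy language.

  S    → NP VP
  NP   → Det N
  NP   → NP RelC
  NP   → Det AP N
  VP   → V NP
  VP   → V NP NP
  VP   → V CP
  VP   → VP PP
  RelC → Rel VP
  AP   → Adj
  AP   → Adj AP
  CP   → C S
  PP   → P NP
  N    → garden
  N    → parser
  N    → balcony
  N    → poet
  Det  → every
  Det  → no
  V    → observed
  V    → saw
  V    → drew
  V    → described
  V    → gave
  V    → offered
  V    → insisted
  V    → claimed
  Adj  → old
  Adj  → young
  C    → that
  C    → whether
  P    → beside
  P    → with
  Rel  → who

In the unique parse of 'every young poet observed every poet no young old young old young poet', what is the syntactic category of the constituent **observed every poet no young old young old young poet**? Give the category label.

VP

S
  NP
    Det: every
    AP
      Adj: young
    N: poet
  VP
    V: observed
    NP
      Det: every
      N: poet
    NP
      Det: no
      AP
        Adj: young
        AP
          Adj: old
          AP
            Adj: young
            AP
              Adj: old
              AP
                Adj: young
      N: poet
The span 'observed every poet no young old young old young poet' is the VP node built by VP → V NP NP.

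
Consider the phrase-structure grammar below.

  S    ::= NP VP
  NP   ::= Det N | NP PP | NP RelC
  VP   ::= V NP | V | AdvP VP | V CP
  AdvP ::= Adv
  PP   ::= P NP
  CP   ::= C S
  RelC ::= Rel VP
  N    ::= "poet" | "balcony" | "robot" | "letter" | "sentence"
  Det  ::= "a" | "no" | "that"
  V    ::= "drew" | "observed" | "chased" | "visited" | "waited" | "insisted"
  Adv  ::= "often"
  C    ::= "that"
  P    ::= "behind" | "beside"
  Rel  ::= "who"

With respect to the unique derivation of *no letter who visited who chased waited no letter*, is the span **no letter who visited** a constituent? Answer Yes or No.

[S [NP [NP [NP [Det no] [N letter]] [RelC [Rel who] [VP [V visited]]]] [RelC [Rel who] [VP [V chased]]]] [VP [V waited] [NP [Det no] [N letter]]]]
The words 'no letter who visited' are exhaustively dominated by a single NP node (built by NP → NP RelC), so they form a constituent.

Yes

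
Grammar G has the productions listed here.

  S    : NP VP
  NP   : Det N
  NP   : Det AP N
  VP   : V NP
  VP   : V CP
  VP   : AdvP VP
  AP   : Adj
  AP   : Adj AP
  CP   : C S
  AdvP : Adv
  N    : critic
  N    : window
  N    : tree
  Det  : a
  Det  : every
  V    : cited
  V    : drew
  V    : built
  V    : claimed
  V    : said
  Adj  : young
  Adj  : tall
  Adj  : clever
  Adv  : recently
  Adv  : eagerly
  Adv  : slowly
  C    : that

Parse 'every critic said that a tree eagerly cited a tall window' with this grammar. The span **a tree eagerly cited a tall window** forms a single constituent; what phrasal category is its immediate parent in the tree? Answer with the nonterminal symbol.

[S [NP [Det every] [N critic]] [VP [V said] [CP [C that] [S [NP [Det a] [N tree]] [VP [AdvP [Adv eagerly]] [VP [V cited] [NP [Det a] [AP [Adj tall]] [N window]]]]]]]]
The span 'a tree eagerly cited a tall window' is the S node built by S → NP VP.
Its mother is the CP built by CP → C S.

CP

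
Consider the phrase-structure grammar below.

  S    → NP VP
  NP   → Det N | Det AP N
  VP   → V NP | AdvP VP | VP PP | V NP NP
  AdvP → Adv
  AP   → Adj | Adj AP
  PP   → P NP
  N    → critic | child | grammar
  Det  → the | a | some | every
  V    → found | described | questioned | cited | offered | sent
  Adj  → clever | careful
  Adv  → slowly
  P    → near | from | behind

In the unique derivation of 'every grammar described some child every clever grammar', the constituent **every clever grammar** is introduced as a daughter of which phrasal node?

VP

[S [NP [Det every] [N grammar]] [VP [V described] [NP [Det some] [N child]] [NP [Det every] [AP [Adj clever]] [N grammar]]]]
The span 'every clever grammar' is the NP node built by NP → Det AP N.
Its mother is the VP built by VP → V NP NP.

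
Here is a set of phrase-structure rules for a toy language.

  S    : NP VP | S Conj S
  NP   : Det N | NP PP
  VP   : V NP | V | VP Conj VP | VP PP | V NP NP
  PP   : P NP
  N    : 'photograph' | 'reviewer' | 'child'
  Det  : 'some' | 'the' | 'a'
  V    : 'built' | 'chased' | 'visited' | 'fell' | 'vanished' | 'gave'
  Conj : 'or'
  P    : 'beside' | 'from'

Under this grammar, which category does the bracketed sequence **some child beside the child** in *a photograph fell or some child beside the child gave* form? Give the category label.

NP

S
  S
    NP
      Det: a
      N: photograph
    VP
      V: fell
  Conj: or
  S
    NP
      NP
        Det: some
        N: child
      PP
        P: beside
        NP
          Det: the
          N: child
    VP
      V: gave
The span 'some child beside the child' is the NP node built by NP → NP PP.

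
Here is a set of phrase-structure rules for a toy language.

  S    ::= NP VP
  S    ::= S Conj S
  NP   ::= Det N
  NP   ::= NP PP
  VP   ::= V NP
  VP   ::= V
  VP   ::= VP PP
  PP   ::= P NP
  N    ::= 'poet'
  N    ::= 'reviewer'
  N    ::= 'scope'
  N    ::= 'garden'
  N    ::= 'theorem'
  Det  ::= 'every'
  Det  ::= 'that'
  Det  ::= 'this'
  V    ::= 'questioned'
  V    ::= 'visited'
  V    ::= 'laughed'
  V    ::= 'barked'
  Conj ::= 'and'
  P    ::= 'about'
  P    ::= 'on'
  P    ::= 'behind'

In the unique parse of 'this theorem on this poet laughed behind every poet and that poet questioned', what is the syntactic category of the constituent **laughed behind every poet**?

VP

[S [S [NP [NP [Det this] [N theorem]] [PP [P on] [NP [Det this] [N poet]]]] [VP [VP [V laughed]] [PP [P behind] [NP [Det every] [N poet]]]]] [Conj and] [S [NP [Det that] [N poet]] [VP [V questioned]]]]
The span 'laughed behind every poet' is the VP node built by VP → VP PP.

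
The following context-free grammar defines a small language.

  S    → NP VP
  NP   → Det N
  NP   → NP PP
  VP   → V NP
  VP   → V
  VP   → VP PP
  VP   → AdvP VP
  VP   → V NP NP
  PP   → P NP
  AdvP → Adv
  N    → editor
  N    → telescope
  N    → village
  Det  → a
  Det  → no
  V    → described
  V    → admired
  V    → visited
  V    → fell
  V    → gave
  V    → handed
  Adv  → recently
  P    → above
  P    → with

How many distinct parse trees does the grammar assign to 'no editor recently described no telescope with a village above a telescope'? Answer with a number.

9

Two of the 9 distinct bracketings:
[S [NP [Det no] [N editor]] [VP [VP [AdvP [Adv recently]] [VP [V described] [NP [Det no] [N telescope]]]] [PP [P with] [NP [NP [Det a] [N village]] [PP [P above] [NP [Det a] [N telescope]]]]]]]
[S [NP [Det no] [N editor]] [VP [VP [VP [AdvP [Adv recently]] [VP [V described] [NP [Det no] [N telescope]]]] [PP [P with] [NP [Det a] [N village]]]] [PP [P above] [NP [Det a] [N telescope]]]]]
The difference turns on whether NP → NP PP is used at the relevant span, versus an alternative expansion of NP.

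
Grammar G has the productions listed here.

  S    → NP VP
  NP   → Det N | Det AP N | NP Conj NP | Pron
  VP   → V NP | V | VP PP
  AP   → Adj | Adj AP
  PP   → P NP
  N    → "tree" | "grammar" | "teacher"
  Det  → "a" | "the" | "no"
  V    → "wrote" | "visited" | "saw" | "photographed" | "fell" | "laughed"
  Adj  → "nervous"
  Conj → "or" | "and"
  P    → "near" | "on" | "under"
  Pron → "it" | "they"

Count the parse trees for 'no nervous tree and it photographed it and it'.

[S [NP [NP [Det no] [AP [Adj nervous]] [N tree]] [Conj and] [NP [Pron it]]] [VP [V photographed] [NP [NP [Pron it]] [Conj and] [NP [Pron it]]]]]
No rule offers an alternative attachment or grouping for any span, so this is the only derivation.

1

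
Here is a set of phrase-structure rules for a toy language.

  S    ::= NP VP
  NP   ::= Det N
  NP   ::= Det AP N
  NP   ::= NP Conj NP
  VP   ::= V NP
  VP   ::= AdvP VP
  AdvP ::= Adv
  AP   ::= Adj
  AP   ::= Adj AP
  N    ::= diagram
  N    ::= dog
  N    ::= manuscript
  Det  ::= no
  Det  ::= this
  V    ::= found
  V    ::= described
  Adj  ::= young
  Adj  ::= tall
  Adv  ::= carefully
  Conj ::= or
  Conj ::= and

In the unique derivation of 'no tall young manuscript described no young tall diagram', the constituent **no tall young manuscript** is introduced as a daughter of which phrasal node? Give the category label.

S
  NP
    Det: no
    AP
      Adj: tall
      AP
        Adj: young
    N: manuscript
  VP
    V: described
    NP
      Det: no
      AP
        Adj: young
        AP
          Adj: tall
      N: diagram
The span 'no tall young manuscript' is the NP node built by NP → Det AP N.
Its mother is the S built by S → NP VP.

S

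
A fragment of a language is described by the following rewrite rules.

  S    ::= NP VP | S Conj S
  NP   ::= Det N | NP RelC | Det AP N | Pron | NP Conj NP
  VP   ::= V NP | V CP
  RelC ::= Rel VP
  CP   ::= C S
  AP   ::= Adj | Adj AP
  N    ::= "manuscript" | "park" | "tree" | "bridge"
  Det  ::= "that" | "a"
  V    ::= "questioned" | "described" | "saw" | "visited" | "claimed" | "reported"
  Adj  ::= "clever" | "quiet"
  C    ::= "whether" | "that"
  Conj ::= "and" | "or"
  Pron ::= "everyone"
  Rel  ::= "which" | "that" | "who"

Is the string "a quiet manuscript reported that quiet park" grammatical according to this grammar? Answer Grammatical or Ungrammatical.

Grammatical

[S [NP [Det a] [AP [Adj quiet]] [N manuscript]] [VP [V reported] [NP [Det that] [AP [Adj quiet]] [N park]]]]
Every word is introduced by a lexical rule and the phrasal rules combine the resulting categories into a single S.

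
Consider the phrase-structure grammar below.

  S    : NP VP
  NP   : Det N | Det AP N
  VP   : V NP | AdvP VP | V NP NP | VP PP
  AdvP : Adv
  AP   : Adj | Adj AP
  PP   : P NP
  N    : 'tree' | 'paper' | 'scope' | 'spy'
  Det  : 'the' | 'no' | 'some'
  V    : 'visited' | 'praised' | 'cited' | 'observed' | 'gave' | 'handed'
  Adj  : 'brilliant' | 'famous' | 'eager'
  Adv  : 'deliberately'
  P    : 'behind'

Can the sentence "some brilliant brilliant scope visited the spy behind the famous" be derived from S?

For S → NP VP, the only prefix that parses as NP is 'some brilliant brilliant scope', but the remainder 'visited the spy behind the famous' is not a VP under these rules.

Ungrammatical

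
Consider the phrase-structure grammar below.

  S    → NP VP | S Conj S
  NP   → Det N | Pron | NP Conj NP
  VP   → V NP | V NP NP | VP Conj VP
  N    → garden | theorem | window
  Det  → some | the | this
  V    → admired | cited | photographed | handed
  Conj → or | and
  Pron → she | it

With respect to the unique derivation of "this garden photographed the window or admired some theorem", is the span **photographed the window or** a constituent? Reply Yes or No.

No

[S [NP [Det this] [N garden]] [VP [VP [V photographed] [NP [Det the] [N window]]] [Conj or] [VP [V admired] [NP [Det some] [N theorem]]]]]
The smallest constituent containing 'photographed the window or' is the VP spanning 'photographed the window or admired some theorem'; no single node in the tree dominates exactly the given words.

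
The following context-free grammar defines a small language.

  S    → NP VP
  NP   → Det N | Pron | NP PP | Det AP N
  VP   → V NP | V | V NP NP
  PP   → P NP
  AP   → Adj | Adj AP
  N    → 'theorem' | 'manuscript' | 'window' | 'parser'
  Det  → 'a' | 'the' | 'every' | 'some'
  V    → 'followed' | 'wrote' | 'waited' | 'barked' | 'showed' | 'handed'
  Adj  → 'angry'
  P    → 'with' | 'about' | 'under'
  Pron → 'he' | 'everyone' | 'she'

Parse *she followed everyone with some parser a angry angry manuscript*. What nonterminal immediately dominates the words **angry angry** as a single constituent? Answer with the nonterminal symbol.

S
  NP
    Pron: she
  VP
    V: followed
    NP
      NP
        Pron: everyone
      PP
        P: with
        NP
          Det: some
          N: parser
    NP
      Det: a
      AP
        Adj: angry
        AP
          Adj: angry
      N: manuscript
The span 'angry angry' is the AP node built by AP → Adj AP.

AP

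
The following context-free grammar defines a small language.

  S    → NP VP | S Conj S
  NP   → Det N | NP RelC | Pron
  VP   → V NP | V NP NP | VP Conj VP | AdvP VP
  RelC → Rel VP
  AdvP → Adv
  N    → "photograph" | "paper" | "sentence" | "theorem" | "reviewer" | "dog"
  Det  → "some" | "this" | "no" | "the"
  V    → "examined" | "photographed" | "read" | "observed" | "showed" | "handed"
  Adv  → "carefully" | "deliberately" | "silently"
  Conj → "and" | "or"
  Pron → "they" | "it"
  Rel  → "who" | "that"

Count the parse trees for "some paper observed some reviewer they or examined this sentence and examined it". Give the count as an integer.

2

The two bracketings:
[S [NP [Det some] [N paper]] [VP [VP [V observed] [NP [Det some] [N reviewer]] [NP [Pron they]]] [Conj or] [VP [VP [V examined] [NP [Det this] [N sentence]]] [Conj and] [VP [V examined] [NP [Pron it]]]]]]
[S [NP [Det some] [N paper]] [VP [VP [VP [V observed] [NP [Det some] [N reviewer]] [NP [Pron they]]] [Conj or] [VP [V examined] [NP [Det this] [N sentence]]]] [Conj and] [VP [V examined] [NP [Pron it]]]]]
The trees differ in how a recursive rule is bracketed over the same span.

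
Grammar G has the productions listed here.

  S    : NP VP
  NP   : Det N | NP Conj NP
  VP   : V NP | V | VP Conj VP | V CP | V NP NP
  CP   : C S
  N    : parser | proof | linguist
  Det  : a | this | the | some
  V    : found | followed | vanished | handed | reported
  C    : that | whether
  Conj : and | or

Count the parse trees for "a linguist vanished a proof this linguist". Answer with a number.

[S [NP [Det a] [N linguist]] [VP [V vanished] [NP [Det a] [N proof]] [NP [Det this] [N linguist]]]]
No rule offers an alternative attachment or grouping for any span, so this is the only derivation.

1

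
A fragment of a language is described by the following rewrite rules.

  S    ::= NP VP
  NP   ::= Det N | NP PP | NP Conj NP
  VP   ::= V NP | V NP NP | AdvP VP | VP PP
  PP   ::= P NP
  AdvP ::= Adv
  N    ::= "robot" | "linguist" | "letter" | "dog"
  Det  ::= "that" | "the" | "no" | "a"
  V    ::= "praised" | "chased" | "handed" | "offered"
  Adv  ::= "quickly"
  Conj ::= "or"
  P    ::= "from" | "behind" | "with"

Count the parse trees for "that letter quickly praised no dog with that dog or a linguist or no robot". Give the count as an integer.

Two of the 9 distinct bracketings:
[S [NP [Det that] [N letter]] [VP [AdvP [Adv quickly]] [VP [V praised] [NP [NP [Det no] [N dog]] [PP [P with] [NP [NP [Det that] [N dog]] [Conj or] [NP [NP [Det a] [N linguist]] [Conj or] [NP [Det no] [N robot]]]]]]]]]
[S [NP [Det that] [N letter]] [VP [AdvP [Adv quickly]] [VP [V praised] [NP [NP [Det no] [N dog]] [PP [P with] [NP [NP [NP [Det that] [N dog]] [Conj or] [NP [Det a] [N linguist]]] [Conj or] [NP [Det no] [N robot]]]]]]]]
The trees differ in how a recursive rule is bracketed over the same span.

9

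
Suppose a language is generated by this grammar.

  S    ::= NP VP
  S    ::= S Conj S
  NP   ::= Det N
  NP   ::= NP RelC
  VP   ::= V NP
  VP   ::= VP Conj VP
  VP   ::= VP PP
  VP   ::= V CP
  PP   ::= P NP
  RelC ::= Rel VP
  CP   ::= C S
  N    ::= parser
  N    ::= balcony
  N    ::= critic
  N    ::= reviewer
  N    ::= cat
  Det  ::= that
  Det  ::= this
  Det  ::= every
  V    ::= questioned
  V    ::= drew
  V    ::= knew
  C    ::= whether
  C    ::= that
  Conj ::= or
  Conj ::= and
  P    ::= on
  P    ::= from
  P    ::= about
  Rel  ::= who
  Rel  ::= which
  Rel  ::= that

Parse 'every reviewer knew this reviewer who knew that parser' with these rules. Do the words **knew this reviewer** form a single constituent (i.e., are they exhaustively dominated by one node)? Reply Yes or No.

No

[S [NP [Det every] [N reviewer]] [VP [V knew] [NP [NP [Det this] [N reviewer]] [RelC [Rel who] [VP [V knew] [NP [Det that] [N parser]]]]]]]
The smallest constituent containing 'knew this reviewer' is the VP spanning 'knew this reviewer who knew that parser'; no single node in the tree dominates exactly the given words.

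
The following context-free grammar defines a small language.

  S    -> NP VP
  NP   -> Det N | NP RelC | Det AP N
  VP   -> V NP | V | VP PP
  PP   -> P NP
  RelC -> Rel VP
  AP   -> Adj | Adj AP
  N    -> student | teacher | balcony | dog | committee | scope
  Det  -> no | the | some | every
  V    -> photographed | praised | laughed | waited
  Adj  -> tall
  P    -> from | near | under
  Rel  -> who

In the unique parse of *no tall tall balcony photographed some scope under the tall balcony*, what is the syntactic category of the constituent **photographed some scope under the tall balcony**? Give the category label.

VP

[S [NP [Det no] [AP [Adj tall] [AP [Adj tall]]] [N balcony]] [VP [VP [V photographed] [NP [Det some] [N scope]]] [PP [P under] [NP [Det the] [AP [Adj tall]] [N balcony]]]]]
The span 'photographed some scope under the tall balcony' is the VP node built by VP → VP PP.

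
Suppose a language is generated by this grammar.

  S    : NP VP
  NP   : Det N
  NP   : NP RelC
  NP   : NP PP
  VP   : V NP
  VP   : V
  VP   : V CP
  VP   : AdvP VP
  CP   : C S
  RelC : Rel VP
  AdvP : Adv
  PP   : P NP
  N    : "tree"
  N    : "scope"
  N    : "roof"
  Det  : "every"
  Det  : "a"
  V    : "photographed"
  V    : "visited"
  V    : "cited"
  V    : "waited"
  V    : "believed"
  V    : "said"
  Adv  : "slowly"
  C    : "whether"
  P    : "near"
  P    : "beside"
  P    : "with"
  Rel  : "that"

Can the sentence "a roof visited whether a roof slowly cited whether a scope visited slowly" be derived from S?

Ungrammatical

For S → NP VP, the only prefix that parses as NP is 'a roof', but the remainder 'visited whether a roof slowly cited whether a scope visited slowly' is not a VP under these rules.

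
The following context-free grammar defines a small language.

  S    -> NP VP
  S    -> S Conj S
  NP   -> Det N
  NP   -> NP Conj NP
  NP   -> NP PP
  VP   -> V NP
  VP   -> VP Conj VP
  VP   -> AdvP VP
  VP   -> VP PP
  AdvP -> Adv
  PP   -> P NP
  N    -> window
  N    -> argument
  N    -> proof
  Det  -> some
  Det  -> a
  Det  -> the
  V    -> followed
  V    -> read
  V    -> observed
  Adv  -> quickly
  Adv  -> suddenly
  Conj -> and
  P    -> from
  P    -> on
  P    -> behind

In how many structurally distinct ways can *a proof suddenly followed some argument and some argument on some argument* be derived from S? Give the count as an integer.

4

Two of the 4 distinct bracketings:
[S [NP [Det a] [N proof]] [VP [AdvP [Adv suddenly]] [VP [V followed] [NP [NP [Det some] [N argument]] [Conj and] [NP [NP [Det some] [N argument]] [PP [P on] [NP [Det some] [N argument]]]]]]]]
[S [NP [Det a] [N proof]] [VP [AdvP [Adv suddenly]] [VP [V followed] [NP [NP [NP [Det some] [N argument]] [Conj and] [NP [Det some] [N argument]]] [PP [P on] [NP [Det some] [N argument]]]]]]]
The trees differ in how a recursive rule is bracketed over the same span.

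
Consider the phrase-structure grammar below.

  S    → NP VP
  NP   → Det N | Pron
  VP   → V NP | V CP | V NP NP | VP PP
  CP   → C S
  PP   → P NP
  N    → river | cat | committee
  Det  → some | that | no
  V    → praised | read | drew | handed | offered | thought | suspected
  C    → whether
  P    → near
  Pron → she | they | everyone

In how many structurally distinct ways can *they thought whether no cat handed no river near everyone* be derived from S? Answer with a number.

The two bracketings:
[S [NP [Pron they]] [VP [V thought] [CP [C whether] [S [NP [Det no] [N cat]] [VP [VP [V handed] [NP [Det no] [N river]]] [PP [P near] [NP [Pron everyone]]]]]]]]
[S [NP [Pron they]] [VP [VP [V thought] [CP [C whether] [S [NP [Det no] [N cat]] [VP [V handed] [NP [Det no] [N river]]]]]] [PP [P near] [NP [Pron everyone]]]]]
The trees differ in how a recursive rule is bracketed over the same span.

2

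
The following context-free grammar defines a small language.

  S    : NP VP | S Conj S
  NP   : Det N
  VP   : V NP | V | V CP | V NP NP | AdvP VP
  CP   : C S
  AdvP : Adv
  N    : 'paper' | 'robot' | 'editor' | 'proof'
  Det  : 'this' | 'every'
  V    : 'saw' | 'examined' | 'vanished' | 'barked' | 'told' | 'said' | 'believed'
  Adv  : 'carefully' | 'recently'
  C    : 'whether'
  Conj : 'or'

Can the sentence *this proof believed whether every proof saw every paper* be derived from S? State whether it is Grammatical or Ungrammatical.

S
  NP
    Det: this
    N: proof
  VP
    V: believed
    CP
      C: whether
      S
        NP
          Det: every
          N: proof
        VP
          V: saw
          NP
            Det: every
            N: paper
Every word is introduced by a lexical rule and the phrasal rules combine the resulting categories into a single S.

Grammatical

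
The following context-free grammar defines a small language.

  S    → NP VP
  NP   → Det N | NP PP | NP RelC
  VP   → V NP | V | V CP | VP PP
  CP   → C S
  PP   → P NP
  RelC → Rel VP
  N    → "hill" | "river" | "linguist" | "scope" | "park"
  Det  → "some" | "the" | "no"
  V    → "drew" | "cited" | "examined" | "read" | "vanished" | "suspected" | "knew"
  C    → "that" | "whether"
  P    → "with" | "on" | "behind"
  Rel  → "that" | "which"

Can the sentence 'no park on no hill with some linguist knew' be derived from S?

Grammatical

S
  NP
    NP
      Det: no
      N: park
    PP
      P: on
      NP
        NP
          Det: no
          N: hill
        PP
          P: with
          NP
            Det: some
            N: linguist
  VP
    V: knew
The bracketing above is licensed at every node by one of the given productions, with S at the root.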